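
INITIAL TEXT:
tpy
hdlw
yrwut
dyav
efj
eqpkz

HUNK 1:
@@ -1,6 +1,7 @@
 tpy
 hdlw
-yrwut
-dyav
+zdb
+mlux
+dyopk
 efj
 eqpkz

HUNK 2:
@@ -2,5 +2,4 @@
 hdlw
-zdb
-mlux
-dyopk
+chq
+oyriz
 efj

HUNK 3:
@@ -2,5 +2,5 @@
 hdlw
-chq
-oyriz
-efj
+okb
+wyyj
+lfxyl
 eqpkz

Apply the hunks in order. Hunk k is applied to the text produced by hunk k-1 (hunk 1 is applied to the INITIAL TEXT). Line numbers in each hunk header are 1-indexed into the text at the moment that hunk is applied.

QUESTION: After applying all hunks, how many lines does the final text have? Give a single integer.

Answer: 6

Derivation:
Hunk 1: at line 1 remove [yrwut,dyav] add [zdb,mlux,dyopk] -> 7 lines: tpy hdlw zdb mlux dyopk efj eqpkz
Hunk 2: at line 2 remove [zdb,mlux,dyopk] add [chq,oyriz] -> 6 lines: tpy hdlw chq oyriz efj eqpkz
Hunk 3: at line 2 remove [chq,oyriz,efj] add [okb,wyyj,lfxyl] -> 6 lines: tpy hdlw okb wyyj lfxyl eqpkz
Final line count: 6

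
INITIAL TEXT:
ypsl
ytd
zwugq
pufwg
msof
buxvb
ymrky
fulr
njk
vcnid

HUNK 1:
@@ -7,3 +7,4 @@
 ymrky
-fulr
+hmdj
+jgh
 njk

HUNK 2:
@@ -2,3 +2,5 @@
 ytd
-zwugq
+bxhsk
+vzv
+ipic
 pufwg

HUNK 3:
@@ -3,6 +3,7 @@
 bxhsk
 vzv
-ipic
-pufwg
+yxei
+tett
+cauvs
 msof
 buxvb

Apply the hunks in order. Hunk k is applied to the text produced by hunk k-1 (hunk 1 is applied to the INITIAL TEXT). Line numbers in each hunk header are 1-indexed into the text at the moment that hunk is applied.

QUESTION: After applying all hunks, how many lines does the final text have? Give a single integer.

Hunk 1: at line 7 remove [fulr] add [hmdj,jgh] -> 11 lines: ypsl ytd zwugq pufwg msof buxvb ymrky hmdj jgh njk vcnid
Hunk 2: at line 2 remove [zwugq] add [bxhsk,vzv,ipic] -> 13 lines: ypsl ytd bxhsk vzv ipic pufwg msof buxvb ymrky hmdj jgh njk vcnid
Hunk 3: at line 3 remove [ipic,pufwg] add [yxei,tett,cauvs] -> 14 lines: ypsl ytd bxhsk vzv yxei tett cauvs msof buxvb ymrky hmdj jgh njk vcnid
Final line count: 14

Answer: 14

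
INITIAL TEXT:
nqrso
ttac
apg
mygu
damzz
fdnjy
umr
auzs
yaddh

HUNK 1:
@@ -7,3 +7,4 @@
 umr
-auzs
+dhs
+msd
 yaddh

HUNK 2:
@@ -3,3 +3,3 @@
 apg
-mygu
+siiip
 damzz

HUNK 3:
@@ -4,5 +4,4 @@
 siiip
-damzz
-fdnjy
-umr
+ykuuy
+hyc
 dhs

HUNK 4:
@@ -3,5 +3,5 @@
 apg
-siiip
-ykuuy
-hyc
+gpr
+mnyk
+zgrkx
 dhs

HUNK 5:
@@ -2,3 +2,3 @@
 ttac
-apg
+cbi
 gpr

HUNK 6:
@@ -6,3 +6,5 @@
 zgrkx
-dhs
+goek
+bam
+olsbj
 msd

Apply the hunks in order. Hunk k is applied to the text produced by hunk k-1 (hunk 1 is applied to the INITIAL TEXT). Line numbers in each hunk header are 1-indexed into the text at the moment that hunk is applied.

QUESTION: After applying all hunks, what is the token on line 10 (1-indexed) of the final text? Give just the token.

Hunk 1: at line 7 remove [auzs] add [dhs,msd] -> 10 lines: nqrso ttac apg mygu damzz fdnjy umr dhs msd yaddh
Hunk 2: at line 3 remove [mygu] add [siiip] -> 10 lines: nqrso ttac apg siiip damzz fdnjy umr dhs msd yaddh
Hunk 3: at line 4 remove [damzz,fdnjy,umr] add [ykuuy,hyc] -> 9 lines: nqrso ttac apg siiip ykuuy hyc dhs msd yaddh
Hunk 4: at line 3 remove [siiip,ykuuy,hyc] add [gpr,mnyk,zgrkx] -> 9 lines: nqrso ttac apg gpr mnyk zgrkx dhs msd yaddh
Hunk 5: at line 2 remove [apg] add [cbi] -> 9 lines: nqrso ttac cbi gpr mnyk zgrkx dhs msd yaddh
Hunk 6: at line 6 remove [dhs] add [goek,bam,olsbj] -> 11 lines: nqrso ttac cbi gpr mnyk zgrkx goek bam olsbj msd yaddh
Final line 10: msd

Answer: msd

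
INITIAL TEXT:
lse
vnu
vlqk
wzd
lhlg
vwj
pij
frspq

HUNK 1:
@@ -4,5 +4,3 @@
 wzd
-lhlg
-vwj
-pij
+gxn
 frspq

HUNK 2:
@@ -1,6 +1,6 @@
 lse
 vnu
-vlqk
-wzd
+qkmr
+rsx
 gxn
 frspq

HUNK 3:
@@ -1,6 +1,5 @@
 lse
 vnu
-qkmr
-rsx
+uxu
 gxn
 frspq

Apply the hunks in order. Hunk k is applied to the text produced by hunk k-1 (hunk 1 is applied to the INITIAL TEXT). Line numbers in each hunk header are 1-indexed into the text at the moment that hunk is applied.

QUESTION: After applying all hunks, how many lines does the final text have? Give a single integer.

Hunk 1: at line 4 remove [lhlg,vwj,pij] add [gxn] -> 6 lines: lse vnu vlqk wzd gxn frspq
Hunk 2: at line 1 remove [vlqk,wzd] add [qkmr,rsx] -> 6 lines: lse vnu qkmr rsx gxn frspq
Hunk 3: at line 1 remove [qkmr,rsx] add [uxu] -> 5 lines: lse vnu uxu gxn frspq
Final line count: 5

Answer: 5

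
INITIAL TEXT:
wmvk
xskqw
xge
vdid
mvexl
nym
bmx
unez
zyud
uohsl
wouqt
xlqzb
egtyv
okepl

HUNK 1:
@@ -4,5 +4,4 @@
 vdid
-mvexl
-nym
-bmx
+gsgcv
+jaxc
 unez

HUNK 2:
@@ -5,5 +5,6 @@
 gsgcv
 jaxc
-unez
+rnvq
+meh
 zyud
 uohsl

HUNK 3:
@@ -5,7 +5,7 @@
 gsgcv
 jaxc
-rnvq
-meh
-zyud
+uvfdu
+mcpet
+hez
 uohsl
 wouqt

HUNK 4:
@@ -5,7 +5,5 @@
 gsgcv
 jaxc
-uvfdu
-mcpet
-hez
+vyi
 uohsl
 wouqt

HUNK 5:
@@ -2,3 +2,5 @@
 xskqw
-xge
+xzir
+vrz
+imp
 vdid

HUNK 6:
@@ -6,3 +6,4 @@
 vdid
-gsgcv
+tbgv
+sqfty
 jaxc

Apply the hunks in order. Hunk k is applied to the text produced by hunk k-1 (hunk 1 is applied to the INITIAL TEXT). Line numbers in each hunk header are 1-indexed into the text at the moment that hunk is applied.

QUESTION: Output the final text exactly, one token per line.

Hunk 1: at line 4 remove [mvexl,nym,bmx] add [gsgcv,jaxc] -> 13 lines: wmvk xskqw xge vdid gsgcv jaxc unez zyud uohsl wouqt xlqzb egtyv okepl
Hunk 2: at line 5 remove [unez] add [rnvq,meh] -> 14 lines: wmvk xskqw xge vdid gsgcv jaxc rnvq meh zyud uohsl wouqt xlqzb egtyv okepl
Hunk 3: at line 5 remove [rnvq,meh,zyud] add [uvfdu,mcpet,hez] -> 14 lines: wmvk xskqw xge vdid gsgcv jaxc uvfdu mcpet hez uohsl wouqt xlqzb egtyv okepl
Hunk 4: at line 5 remove [uvfdu,mcpet,hez] add [vyi] -> 12 lines: wmvk xskqw xge vdid gsgcv jaxc vyi uohsl wouqt xlqzb egtyv okepl
Hunk 5: at line 2 remove [xge] add [xzir,vrz,imp] -> 14 lines: wmvk xskqw xzir vrz imp vdid gsgcv jaxc vyi uohsl wouqt xlqzb egtyv okepl
Hunk 6: at line 6 remove [gsgcv] add [tbgv,sqfty] -> 15 lines: wmvk xskqw xzir vrz imp vdid tbgv sqfty jaxc vyi uohsl wouqt xlqzb egtyv okepl

Answer: wmvk
xskqw
xzir
vrz
imp
vdid
tbgv
sqfty
jaxc
vyi
uohsl
wouqt
xlqzb
egtyv
okepl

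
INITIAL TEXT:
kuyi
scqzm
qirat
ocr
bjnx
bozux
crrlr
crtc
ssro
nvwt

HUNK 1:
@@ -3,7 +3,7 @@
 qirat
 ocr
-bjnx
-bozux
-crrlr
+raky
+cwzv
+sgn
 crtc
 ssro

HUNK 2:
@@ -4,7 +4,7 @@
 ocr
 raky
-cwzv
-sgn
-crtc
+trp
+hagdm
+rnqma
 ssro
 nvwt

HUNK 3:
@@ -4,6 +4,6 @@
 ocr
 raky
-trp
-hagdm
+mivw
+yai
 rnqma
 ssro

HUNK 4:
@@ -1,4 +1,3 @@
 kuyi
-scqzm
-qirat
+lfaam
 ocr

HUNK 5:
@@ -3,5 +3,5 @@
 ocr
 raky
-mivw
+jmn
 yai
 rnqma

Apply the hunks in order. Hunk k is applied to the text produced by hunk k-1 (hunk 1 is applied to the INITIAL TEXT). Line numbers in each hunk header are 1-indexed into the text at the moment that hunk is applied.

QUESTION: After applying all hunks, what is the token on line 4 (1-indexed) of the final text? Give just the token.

Answer: raky

Derivation:
Hunk 1: at line 3 remove [bjnx,bozux,crrlr] add [raky,cwzv,sgn] -> 10 lines: kuyi scqzm qirat ocr raky cwzv sgn crtc ssro nvwt
Hunk 2: at line 4 remove [cwzv,sgn,crtc] add [trp,hagdm,rnqma] -> 10 lines: kuyi scqzm qirat ocr raky trp hagdm rnqma ssro nvwt
Hunk 3: at line 4 remove [trp,hagdm] add [mivw,yai] -> 10 lines: kuyi scqzm qirat ocr raky mivw yai rnqma ssro nvwt
Hunk 4: at line 1 remove [scqzm,qirat] add [lfaam] -> 9 lines: kuyi lfaam ocr raky mivw yai rnqma ssro nvwt
Hunk 5: at line 3 remove [mivw] add [jmn] -> 9 lines: kuyi lfaam ocr raky jmn yai rnqma ssro nvwt
Final line 4: raky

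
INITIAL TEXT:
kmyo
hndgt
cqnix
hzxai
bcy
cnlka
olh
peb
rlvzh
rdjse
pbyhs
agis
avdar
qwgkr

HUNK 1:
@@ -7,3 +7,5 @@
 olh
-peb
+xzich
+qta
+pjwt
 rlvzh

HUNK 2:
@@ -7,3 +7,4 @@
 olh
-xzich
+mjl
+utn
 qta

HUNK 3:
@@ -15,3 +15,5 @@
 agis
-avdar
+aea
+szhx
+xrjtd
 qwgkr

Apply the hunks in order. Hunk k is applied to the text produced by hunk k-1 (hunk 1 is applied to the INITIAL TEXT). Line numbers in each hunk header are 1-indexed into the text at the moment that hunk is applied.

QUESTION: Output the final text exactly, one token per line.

Answer: kmyo
hndgt
cqnix
hzxai
bcy
cnlka
olh
mjl
utn
qta
pjwt
rlvzh
rdjse
pbyhs
agis
aea
szhx
xrjtd
qwgkr

Derivation:
Hunk 1: at line 7 remove [peb] add [xzich,qta,pjwt] -> 16 lines: kmyo hndgt cqnix hzxai bcy cnlka olh xzich qta pjwt rlvzh rdjse pbyhs agis avdar qwgkr
Hunk 2: at line 7 remove [xzich] add [mjl,utn] -> 17 lines: kmyo hndgt cqnix hzxai bcy cnlka olh mjl utn qta pjwt rlvzh rdjse pbyhs agis avdar qwgkr
Hunk 3: at line 15 remove [avdar] add [aea,szhx,xrjtd] -> 19 lines: kmyo hndgt cqnix hzxai bcy cnlka olh mjl utn qta pjwt rlvzh rdjse pbyhs agis aea szhx xrjtd qwgkr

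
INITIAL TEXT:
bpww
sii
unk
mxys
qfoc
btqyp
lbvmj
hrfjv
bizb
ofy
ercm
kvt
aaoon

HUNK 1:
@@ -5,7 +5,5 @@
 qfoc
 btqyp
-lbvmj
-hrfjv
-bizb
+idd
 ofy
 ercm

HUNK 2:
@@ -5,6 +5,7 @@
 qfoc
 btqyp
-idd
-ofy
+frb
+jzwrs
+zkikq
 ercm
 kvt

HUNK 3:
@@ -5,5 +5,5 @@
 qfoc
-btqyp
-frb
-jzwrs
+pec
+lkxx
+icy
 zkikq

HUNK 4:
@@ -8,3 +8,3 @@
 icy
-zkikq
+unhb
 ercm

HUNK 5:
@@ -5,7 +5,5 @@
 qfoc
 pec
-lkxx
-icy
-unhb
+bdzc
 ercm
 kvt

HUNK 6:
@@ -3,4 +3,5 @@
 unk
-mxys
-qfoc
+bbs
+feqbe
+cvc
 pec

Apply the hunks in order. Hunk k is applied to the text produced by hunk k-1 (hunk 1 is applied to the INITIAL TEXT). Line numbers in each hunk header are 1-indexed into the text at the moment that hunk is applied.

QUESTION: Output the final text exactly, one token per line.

Hunk 1: at line 5 remove [lbvmj,hrfjv,bizb] add [idd] -> 11 lines: bpww sii unk mxys qfoc btqyp idd ofy ercm kvt aaoon
Hunk 2: at line 5 remove [idd,ofy] add [frb,jzwrs,zkikq] -> 12 lines: bpww sii unk mxys qfoc btqyp frb jzwrs zkikq ercm kvt aaoon
Hunk 3: at line 5 remove [btqyp,frb,jzwrs] add [pec,lkxx,icy] -> 12 lines: bpww sii unk mxys qfoc pec lkxx icy zkikq ercm kvt aaoon
Hunk 4: at line 8 remove [zkikq] add [unhb] -> 12 lines: bpww sii unk mxys qfoc pec lkxx icy unhb ercm kvt aaoon
Hunk 5: at line 5 remove [lkxx,icy,unhb] add [bdzc] -> 10 lines: bpww sii unk mxys qfoc pec bdzc ercm kvt aaoon
Hunk 6: at line 3 remove [mxys,qfoc] add [bbs,feqbe,cvc] -> 11 lines: bpww sii unk bbs feqbe cvc pec bdzc ercm kvt aaoon

Answer: bpww
sii
unk
bbs
feqbe
cvc
pec
bdzc
ercm
kvt
aaoon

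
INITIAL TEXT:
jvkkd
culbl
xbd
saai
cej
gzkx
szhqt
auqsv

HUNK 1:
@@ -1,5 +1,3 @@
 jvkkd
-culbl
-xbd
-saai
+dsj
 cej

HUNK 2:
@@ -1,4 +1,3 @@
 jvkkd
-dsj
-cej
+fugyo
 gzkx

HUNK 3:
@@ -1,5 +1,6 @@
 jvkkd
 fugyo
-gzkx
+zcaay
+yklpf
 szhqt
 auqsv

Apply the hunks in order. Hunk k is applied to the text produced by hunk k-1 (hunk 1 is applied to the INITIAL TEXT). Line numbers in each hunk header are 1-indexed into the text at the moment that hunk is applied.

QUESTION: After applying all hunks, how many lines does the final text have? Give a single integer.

Hunk 1: at line 1 remove [culbl,xbd,saai] add [dsj] -> 6 lines: jvkkd dsj cej gzkx szhqt auqsv
Hunk 2: at line 1 remove [dsj,cej] add [fugyo] -> 5 lines: jvkkd fugyo gzkx szhqt auqsv
Hunk 3: at line 1 remove [gzkx] add [zcaay,yklpf] -> 6 lines: jvkkd fugyo zcaay yklpf szhqt auqsv
Final line count: 6

Answer: 6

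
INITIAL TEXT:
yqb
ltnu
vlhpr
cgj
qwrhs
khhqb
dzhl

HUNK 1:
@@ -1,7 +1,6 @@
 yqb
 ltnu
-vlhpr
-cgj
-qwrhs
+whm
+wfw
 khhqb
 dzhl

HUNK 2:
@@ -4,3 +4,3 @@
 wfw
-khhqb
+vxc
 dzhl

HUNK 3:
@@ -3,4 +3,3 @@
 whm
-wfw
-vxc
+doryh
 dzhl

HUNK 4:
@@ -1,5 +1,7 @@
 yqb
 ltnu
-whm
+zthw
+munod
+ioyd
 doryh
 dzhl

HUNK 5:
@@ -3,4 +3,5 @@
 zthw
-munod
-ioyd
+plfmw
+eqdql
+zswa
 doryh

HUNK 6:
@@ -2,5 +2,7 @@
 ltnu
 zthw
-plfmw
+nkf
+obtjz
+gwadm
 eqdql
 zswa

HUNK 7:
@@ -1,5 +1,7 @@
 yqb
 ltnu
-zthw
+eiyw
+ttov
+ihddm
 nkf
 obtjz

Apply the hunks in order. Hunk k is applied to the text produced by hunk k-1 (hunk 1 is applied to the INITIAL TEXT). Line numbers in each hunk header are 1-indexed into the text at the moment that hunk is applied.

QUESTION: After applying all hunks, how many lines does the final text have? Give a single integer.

Answer: 12

Derivation:
Hunk 1: at line 1 remove [vlhpr,cgj,qwrhs] add [whm,wfw] -> 6 lines: yqb ltnu whm wfw khhqb dzhl
Hunk 2: at line 4 remove [khhqb] add [vxc] -> 6 lines: yqb ltnu whm wfw vxc dzhl
Hunk 3: at line 3 remove [wfw,vxc] add [doryh] -> 5 lines: yqb ltnu whm doryh dzhl
Hunk 4: at line 1 remove [whm] add [zthw,munod,ioyd] -> 7 lines: yqb ltnu zthw munod ioyd doryh dzhl
Hunk 5: at line 3 remove [munod,ioyd] add [plfmw,eqdql,zswa] -> 8 lines: yqb ltnu zthw plfmw eqdql zswa doryh dzhl
Hunk 6: at line 2 remove [plfmw] add [nkf,obtjz,gwadm] -> 10 lines: yqb ltnu zthw nkf obtjz gwadm eqdql zswa doryh dzhl
Hunk 7: at line 1 remove [zthw] add [eiyw,ttov,ihddm] -> 12 lines: yqb ltnu eiyw ttov ihddm nkf obtjz gwadm eqdql zswa doryh dzhl
Final line count: 12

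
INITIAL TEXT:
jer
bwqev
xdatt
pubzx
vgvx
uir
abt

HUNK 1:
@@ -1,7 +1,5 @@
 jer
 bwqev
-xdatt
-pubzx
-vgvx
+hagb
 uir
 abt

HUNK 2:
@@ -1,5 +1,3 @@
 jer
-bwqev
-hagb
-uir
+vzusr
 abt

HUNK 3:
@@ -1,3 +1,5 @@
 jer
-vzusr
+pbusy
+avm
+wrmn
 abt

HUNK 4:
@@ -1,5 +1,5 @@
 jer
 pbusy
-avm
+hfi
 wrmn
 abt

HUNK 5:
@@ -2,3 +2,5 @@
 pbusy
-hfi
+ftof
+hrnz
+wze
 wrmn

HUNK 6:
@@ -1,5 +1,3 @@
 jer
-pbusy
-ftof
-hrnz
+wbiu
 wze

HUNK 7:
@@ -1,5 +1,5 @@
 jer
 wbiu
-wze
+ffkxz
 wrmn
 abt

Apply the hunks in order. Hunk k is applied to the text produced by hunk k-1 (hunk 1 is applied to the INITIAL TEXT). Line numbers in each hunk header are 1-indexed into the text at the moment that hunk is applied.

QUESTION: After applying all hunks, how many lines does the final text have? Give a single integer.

Hunk 1: at line 1 remove [xdatt,pubzx,vgvx] add [hagb] -> 5 lines: jer bwqev hagb uir abt
Hunk 2: at line 1 remove [bwqev,hagb,uir] add [vzusr] -> 3 lines: jer vzusr abt
Hunk 3: at line 1 remove [vzusr] add [pbusy,avm,wrmn] -> 5 lines: jer pbusy avm wrmn abt
Hunk 4: at line 1 remove [avm] add [hfi] -> 5 lines: jer pbusy hfi wrmn abt
Hunk 5: at line 2 remove [hfi] add [ftof,hrnz,wze] -> 7 lines: jer pbusy ftof hrnz wze wrmn abt
Hunk 6: at line 1 remove [pbusy,ftof,hrnz] add [wbiu] -> 5 lines: jer wbiu wze wrmn abt
Hunk 7: at line 1 remove [wze] add [ffkxz] -> 5 lines: jer wbiu ffkxz wrmn abt
Final line count: 5

Answer: 5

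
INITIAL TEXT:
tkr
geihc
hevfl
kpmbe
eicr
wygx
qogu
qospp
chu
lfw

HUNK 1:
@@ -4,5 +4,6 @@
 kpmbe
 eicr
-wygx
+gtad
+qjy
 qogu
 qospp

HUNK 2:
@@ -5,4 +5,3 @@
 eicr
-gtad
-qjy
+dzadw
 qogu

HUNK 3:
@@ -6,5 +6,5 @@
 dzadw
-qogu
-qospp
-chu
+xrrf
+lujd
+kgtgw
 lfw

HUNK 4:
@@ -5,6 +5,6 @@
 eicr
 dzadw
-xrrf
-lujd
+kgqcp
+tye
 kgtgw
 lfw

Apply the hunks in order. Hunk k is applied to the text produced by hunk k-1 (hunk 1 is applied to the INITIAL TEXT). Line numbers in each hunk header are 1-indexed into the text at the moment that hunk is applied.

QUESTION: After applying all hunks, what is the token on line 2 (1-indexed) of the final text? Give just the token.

Answer: geihc

Derivation:
Hunk 1: at line 4 remove [wygx] add [gtad,qjy] -> 11 lines: tkr geihc hevfl kpmbe eicr gtad qjy qogu qospp chu lfw
Hunk 2: at line 5 remove [gtad,qjy] add [dzadw] -> 10 lines: tkr geihc hevfl kpmbe eicr dzadw qogu qospp chu lfw
Hunk 3: at line 6 remove [qogu,qospp,chu] add [xrrf,lujd,kgtgw] -> 10 lines: tkr geihc hevfl kpmbe eicr dzadw xrrf lujd kgtgw lfw
Hunk 4: at line 5 remove [xrrf,lujd] add [kgqcp,tye] -> 10 lines: tkr geihc hevfl kpmbe eicr dzadw kgqcp tye kgtgw lfw
Final line 2: geihc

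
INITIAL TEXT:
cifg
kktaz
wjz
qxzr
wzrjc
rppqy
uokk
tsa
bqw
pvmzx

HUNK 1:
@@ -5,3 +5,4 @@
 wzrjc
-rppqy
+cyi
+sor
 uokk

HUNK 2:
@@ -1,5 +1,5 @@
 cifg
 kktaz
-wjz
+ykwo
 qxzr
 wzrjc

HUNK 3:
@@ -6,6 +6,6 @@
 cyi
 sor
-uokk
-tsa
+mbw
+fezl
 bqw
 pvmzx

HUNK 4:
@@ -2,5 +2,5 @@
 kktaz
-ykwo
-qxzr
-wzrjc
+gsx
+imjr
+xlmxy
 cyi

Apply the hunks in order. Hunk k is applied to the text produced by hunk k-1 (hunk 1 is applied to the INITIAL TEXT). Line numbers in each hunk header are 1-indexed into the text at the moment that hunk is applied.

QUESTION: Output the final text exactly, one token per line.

Hunk 1: at line 5 remove [rppqy] add [cyi,sor] -> 11 lines: cifg kktaz wjz qxzr wzrjc cyi sor uokk tsa bqw pvmzx
Hunk 2: at line 1 remove [wjz] add [ykwo] -> 11 lines: cifg kktaz ykwo qxzr wzrjc cyi sor uokk tsa bqw pvmzx
Hunk 3: at line 6 remove [uokk,tsa] add [mbw,fezl] -> 11 lines: cifg kktaz ykwo qxzr wzrjc cyi sor mbw fezl bqw pvmzx
Hunk 4: at line 2 remove [ykwo,qxzr,wzrjc] add [gsx,imjr,xlmxy] -> 11 lines: cifg kktaz gsx imjr xlmxy cyi sor mbw fezl bqw pvmzx

Answer: cifg
kktaz
gsx
imjr
xlmxy
cyi
sor
mbw
fezl
bqw
pvmzx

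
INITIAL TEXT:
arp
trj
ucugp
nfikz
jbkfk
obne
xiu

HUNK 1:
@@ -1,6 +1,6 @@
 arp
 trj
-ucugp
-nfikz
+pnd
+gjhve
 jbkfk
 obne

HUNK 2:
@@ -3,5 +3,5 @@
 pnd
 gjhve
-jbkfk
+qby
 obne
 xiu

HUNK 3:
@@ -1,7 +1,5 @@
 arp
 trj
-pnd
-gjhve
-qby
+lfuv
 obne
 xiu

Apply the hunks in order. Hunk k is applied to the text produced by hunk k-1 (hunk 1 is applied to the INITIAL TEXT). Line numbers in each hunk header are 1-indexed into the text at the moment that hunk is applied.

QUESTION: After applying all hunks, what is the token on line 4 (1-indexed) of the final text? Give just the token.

Answer: obne

Derivation:
Hunk 1: at line 1 remove [ucugp,nfikz] add [pnd,gjhve] -> 7 lines: arp trj pnd gjhve jbkfk obne xiu
Hunk 2: at line 3 remove [jbkfk] add [qby] -> 7 lines: arp trj pnd gjhve qby obne xiu
Hunk 3: at line 1 remove [pnd,gjhve,qby] add [lfuv] -> 5 lines: arp trj lfuv obne xiu
Final line 4: obne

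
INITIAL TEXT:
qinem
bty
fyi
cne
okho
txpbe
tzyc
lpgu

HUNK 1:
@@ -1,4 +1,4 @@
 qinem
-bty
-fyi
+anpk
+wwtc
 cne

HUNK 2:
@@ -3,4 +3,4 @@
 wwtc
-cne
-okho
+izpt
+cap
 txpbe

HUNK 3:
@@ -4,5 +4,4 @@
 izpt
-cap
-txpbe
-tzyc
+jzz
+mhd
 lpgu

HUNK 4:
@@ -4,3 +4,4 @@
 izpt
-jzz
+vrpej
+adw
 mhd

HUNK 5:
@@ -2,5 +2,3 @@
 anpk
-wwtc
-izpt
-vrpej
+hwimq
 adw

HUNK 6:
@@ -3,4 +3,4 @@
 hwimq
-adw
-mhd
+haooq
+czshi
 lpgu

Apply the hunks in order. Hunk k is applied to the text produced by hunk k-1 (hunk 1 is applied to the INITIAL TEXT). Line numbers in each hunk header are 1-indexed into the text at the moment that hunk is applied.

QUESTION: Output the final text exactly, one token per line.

Answer: qinem
anpk
hwimq
haooq
czshi
lpgu

Derivation:
Hunk 1: at line 1 remove [bty,fyi] add [anpk,wwtc] -> 8 lines: qinem anpk wwtc cne okho txpbe tzyc lpgu
Hunk 2: at line 3 remove [cne,okho] add [izpt,cap] -> 8 lines: qinem anpk wwtc izpt cap txpbe tzyc lpgu
Hunk 3: at line 4 remove [cap,txpbe,tzyc] add [jzz,mhd] -> 7 lines: qinem anpk wwtc izpt jzz mhd lpgu
Hunk 4: at line 4 remove [jzz] add [vrpej,adw] -> 8 lines: qinem anpk wwtc izpt vrpej adw mhd lpgu
Hunk 5: at line 2 remove [wwtc,izpt,vrpej] add [hwimq] -> 6 lines: qinem anpk hwimq adw mhd lpgu
Hunk 6: at line 3 remove [adw,mhd] add [haooq,czshi] -> 6 lines: qinem anpk hwimq haooq czshi lpgu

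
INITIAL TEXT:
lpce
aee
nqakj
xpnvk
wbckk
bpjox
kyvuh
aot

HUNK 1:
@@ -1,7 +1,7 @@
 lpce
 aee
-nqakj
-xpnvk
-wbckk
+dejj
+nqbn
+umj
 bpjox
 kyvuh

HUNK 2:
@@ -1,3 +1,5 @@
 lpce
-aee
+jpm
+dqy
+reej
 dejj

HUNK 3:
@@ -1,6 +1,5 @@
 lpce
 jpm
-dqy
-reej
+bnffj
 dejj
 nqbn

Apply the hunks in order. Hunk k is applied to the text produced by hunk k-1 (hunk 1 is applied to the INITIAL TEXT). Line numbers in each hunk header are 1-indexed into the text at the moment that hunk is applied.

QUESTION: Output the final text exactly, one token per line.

Hunk 1: at line 1 remove [nqakj,xpnvk,wbckk] add [dejj,nqbn,umj] -> 8 lines: lpce aee dejj nqbn umj bpjox kyvuh aot
Hunk 2: at line 1 remove [aee] add [jpm,dqy,reej] -> 10 lines: lpce jpm dqy reej dejj nqbn umj bpjox kyvuh aot
Hunk 3: at line 1 remove [dqy,reej] add [bnffj] -> 9 lines: lpce jpm bnffj dejj nqbn umj bpjox kyvuh aot

Answer: lpce
jpm
bnffj
dejj
nqbn
umj
bpjox
kyvuh
aot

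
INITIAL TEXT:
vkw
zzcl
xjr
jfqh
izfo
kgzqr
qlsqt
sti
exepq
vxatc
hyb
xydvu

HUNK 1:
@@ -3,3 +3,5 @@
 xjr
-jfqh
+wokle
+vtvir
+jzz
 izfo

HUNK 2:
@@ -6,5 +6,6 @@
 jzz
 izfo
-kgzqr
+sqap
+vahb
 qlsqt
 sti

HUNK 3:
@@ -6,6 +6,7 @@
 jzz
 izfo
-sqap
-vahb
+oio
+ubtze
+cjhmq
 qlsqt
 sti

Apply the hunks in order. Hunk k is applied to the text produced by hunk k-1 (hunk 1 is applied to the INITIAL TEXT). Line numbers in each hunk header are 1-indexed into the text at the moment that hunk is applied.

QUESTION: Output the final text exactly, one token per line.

Hunk 1: at line 3 remove [jfqh] add [wokle,vtvir,jzz] -> 14 lines: vkw zzcl xjr wokle vtvir jzz izfo kgzqr qlsqt sti exepq vxatc hyb xydvu
Hunk 2: at line 6 remove [kgzqr] add [sqap,vahb] -> 15 lines: vkw zzcl xjr wokle vtvir jzz izfo sqap vahb qlsqt sti exepq vxatc hyb xydvu
Hunk 3: at line 6 remove [sqap,vahb] add [oio,ubtze,cjhmq] -> 16 lines: vkw zzcl xjr wokle vtvir jzz izfo oio ubtze cjhmq qlsqt sti exepq vxatc hyb xydvu

Answer: vkw
zzcl
xjr
wokle
vtvir
jzz
izfo
oio
ubtze
cjhmq
qlsqt
sti
exepq
vxatc
hyb
xydvu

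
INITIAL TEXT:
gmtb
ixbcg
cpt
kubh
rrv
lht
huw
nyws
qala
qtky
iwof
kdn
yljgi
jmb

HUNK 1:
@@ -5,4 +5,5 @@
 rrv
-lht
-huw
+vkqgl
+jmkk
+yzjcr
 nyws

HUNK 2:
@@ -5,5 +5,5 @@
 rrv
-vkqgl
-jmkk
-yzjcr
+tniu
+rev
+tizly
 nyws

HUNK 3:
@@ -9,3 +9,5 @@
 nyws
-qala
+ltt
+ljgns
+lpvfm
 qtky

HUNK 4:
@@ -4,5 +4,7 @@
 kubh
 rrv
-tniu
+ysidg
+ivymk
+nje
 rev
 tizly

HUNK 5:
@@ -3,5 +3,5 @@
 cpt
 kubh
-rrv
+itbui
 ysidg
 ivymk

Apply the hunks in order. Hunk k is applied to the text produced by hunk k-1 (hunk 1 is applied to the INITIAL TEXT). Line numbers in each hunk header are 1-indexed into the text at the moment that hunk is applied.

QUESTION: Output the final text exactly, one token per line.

Answer: gmtb
ixbcg
cpt
kubh
itbui
ysidg
ivymk
nje
rev
tizly
nyws
ltt
ljgns
lpvfm
qtky
iwof
kdn
yljgi
jmb

Derivation:
Hunk 1: at line 5 remove [lht,huw] add [vkqgl,jmkk,yzjcr] -> 15 lines: gmtb ixbcg cpt kubh rrv vkqgl jmkk yzjcr nyws qala qtky iwof kdn yljgi jmb
Hunk 2: at line 5 remove [vkqgl,jmkk,yzjcr] add [tniu,rev,tizly] -> 15 lines: gmtb ixbcg cpt kubh rrv tniu rev tizly nyws qala qtky iwof kdn yljgi jmb
Hunk 3: at line 9 remove [qala] add [ltt,ljgns,lpvfm] -> 17 lines: gmtb ixbcg cpt kubh rrv tniu rev tizly nyws ltt ljgns lpvfm qtky iwof kdn yljgi jmb
Hunk 4: at line 4 remove [tniu] add [ysidg,ivymk,nje] -> 19 lines: gmtb ixbcg cpt kubh rrv ysidg ivymk nje rev tizly nyws ltt ljgns lpvfm qtky iwof kdn yljgi jmb
Hunk 5: at line 3 remove [rrv] add [itbui] -> 19 lines: gmtb ixbcg cpt kubh itbui ysidg ivymk nje rev tizly nyws ltt ljgns lpvfm qtky iwof kdn yljgi jmb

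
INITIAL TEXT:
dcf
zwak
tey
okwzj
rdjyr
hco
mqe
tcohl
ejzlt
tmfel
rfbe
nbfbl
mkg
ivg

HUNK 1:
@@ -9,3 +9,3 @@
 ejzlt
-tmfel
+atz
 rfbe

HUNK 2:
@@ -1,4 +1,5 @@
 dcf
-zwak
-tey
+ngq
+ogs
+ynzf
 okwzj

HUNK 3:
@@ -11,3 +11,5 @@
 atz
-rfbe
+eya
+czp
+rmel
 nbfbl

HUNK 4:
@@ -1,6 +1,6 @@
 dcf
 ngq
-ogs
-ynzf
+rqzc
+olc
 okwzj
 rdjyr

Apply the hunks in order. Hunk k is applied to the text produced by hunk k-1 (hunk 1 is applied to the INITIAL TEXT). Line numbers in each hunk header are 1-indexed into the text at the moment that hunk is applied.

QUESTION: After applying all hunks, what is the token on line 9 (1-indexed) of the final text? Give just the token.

Answer: tcohl

Derivation:
Hunk 1: at line 9 remove [tmfel] add [atz] -> 14 lines: dcf zwak tey okwzj rdjyr hco mqe tcohl ejzlt atz rfbe nbfbl mkg ivg
Hunk 2: at line 1 remove [zwak,tey] add [ngq,ogs,ynzf] -> 15 lines: dcf ngq ogs ynzf okwzj rdjyr hco mqe tcohl ejzlt atz rfbe nbfbl mkg ivg
Hunk 3: at line 11 remove [rfbe] add [eya,czp,rmel] -> 17 lines: dcf ngq ogs ynzf okwzj rdjyr hco mqe tcohl ejzlt atz eya czp rmel nbfbl mkg ivg
Hunk 4: at line 1 remove [ogs,ynzf] add [rqzc,olc] -> 17 lines: dcf ngq rqzc olc okwzj rdjyr hco mqe tcohl ejzlt atz eya czp rmel nbfbl mkg ivg
Final line 9: tcohl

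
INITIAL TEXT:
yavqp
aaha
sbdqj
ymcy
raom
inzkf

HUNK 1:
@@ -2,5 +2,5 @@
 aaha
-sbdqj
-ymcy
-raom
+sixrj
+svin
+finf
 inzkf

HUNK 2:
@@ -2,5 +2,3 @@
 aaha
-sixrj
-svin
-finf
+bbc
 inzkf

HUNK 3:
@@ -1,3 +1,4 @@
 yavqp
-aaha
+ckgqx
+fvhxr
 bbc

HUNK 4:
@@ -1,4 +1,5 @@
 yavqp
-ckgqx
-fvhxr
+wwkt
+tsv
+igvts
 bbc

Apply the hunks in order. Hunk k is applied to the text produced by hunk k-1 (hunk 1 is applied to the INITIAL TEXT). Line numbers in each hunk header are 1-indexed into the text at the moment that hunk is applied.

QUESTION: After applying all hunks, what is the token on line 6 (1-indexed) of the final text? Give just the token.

Answer: inzkf

Derivation:
Hunk 1: at line 2 remove [sbdqj,ymcy,raom] add [sixrj,svin,finf] -> 6 lines: yavqp aaha sixrj svin finf inzkf
Hunk 2: at line 2 remove [sixrj,svin,finf] add [bbc] -> 4 lines: yavqp aaha bbc inzkf
Hunk 3: at line 1 remove [aaha] add [ckgqx,fvhxr] -> 5 lines: yavqp ckgqx fvhxr bbc inzkf
Hunk 4: at line 1 remove [ckgqx,fvhxr] add [wwkt,tsv,igvts] -> 6 lines: yavqp wwkt tsv igvts bbc inzkf
Final line 6: inzkf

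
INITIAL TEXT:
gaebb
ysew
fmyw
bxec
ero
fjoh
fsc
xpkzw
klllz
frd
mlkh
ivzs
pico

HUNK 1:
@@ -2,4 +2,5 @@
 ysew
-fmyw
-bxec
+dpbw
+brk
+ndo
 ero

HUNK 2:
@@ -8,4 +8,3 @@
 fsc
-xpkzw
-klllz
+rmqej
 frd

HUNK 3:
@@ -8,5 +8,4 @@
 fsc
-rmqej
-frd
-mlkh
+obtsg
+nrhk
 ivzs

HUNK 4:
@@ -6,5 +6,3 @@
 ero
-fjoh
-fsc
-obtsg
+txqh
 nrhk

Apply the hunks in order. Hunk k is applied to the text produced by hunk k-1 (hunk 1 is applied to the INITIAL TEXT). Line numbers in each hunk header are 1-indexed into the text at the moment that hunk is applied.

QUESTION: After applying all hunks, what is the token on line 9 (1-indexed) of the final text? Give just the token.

Hunk 1: at line 2 remove [fmyw,bxec] add [dpbw,brk,ndo] -> 14 lines: gaebb ysew dpbw brk ndo ero fjoh fsc xpkzw klllz frd mlkh ivzs pico
Hunk 2: at line 8 remove [xpkzw,klllz] add [rmqej] -> 13 lines: gaebb ysew dpbw brk ndo ero fjoh fsc rmqej frd mlkh ivzs pico
Hunk 3: at line 8 remove [rmqej,frd,mlkh] add [obtsg,nrhk] -> 12 lines: gaebb ysew dpbw brk ndo ero fjoh fsc obtsg nrhk ivzs pico
Hunk 4: at line 6 remove [fjoh,fsc,obtsg] add [txqh] -> 10 lines: gaebb ysew dpbw brk ndo ero txqh nrhk ivzs pico
Final line 9: ivzs

Answer: ivzs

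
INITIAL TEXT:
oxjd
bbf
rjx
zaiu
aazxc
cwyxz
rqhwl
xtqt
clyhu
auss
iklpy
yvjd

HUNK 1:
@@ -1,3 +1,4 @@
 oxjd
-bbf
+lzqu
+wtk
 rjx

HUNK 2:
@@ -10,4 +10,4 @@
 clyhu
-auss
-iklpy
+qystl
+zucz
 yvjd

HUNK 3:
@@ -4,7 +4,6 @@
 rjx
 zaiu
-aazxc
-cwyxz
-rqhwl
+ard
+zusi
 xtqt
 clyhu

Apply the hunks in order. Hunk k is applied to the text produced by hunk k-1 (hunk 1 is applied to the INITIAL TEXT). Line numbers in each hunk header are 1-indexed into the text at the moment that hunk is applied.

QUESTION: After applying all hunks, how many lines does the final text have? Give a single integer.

Hunk 1: at line 1 remove [bbf] add [lzqu,wtk] -> 13 lines: oxjd lzqu wtk rjx zaiu aazxc cwyxz rqhwl xtqt clyhu auss iklpy yvjd
Hunk 2: at line 10 remove [auss,iklpy] add [qystl,zucz] -> 13 lines: oxjd lzqu wtk rjx zaiu aazxc cwyxz rqhwl xtqt clyhu qystl zucz yvjd
Hunk 3: at line 4 remove [aazxc,cwyxz,rqhwl] add [ard,zusi] -> 12 lines: oxjd lzqu wtk rjx zaiu ard zusi xtqt clyhu qystl zucz yvjd
Final line count: 12

Answer: 12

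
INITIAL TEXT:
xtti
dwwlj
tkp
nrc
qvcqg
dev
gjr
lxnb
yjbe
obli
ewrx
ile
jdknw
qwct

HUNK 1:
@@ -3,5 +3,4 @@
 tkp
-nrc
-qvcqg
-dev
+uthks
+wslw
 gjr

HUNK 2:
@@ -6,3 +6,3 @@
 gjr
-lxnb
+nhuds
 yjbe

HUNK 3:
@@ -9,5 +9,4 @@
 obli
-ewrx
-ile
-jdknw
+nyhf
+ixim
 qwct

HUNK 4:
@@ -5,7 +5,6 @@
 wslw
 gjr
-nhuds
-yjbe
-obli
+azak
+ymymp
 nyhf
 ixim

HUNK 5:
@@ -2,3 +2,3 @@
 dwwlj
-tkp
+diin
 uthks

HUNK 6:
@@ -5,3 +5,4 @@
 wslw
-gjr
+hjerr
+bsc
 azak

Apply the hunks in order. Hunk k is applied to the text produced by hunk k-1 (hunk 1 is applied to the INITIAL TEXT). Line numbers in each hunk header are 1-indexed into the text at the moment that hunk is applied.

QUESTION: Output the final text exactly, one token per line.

Hunk 1: at line 3 remove [nrc,qvcqg,dev] add [uthks,wslw] -> 13 lines: xtti dwwlj tkp uthks wslw gjr lxnb yjbe obli ewrx ile jdknw qwct
Hunk 2: at line 6 remove [lxnb] add [nhuds] -> 13 lines: xtti dwwlj tkp uthks wslw gjr nhuds yjbe obli ewrx ile jdknw qwct
Hunk 3: at line 9 remove [ewrx,ile,jdknw] add [nyhf,ixim] -> 12 lines: xtti dwwlj tkp uthks wslw gjr nhuds yjbe obli nyhf ixim qwct
Hunk 4: at line 5 remove [nhuds,yjbe,obli] add [azak,ymymp] -> 11 lines: xtti dwwlj tkp uthks wslw gjr azak ymymp nyhf ixim qwct
Hunk 5: at line 2 remove [tkp] add [diin] -> 11 lines: xtti dwwlj diin uthks wslw gjr azak ymymp nyhf ixim qwct
Hunk 6: at line 5 remove [gjr] add [hjerr,bsc] -> 12 lines: xtti dwwlj diin uthks wslw hjerr bsc azak ymymp nyhf ixim qwct

Answer: xtti
dwwlj
diin
uthks
wslw
hjerr
bsc
azak
ymymp
nyhf
ixim
qwct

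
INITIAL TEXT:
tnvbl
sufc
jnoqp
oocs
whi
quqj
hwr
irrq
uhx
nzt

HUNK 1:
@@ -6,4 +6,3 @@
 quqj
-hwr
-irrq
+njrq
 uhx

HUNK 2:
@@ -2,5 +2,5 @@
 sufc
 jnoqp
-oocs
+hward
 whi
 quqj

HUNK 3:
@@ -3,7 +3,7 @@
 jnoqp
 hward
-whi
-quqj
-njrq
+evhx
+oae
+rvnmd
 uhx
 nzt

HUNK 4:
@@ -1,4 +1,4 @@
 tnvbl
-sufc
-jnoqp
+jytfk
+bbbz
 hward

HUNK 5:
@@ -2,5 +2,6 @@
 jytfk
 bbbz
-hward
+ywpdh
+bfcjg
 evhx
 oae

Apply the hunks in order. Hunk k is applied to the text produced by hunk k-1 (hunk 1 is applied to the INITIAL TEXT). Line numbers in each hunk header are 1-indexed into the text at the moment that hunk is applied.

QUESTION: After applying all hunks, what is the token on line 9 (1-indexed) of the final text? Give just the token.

Answer: uhx

Derivation:
Hunk 1: at line 6 remove [hwr,irrq] add [njrq] -> 9 lines: tnvbl sufc jnoqp oocs whi quqj njrq uhx nzt
Hunk 2: at line 2 remove [oocs] add [hward] -> 9 lines: tnvbl sufc jnoqp hward whi quqj njrq uhx nzt
Hunk 3: at line 3 remove [whi,quqj,njrq] add [evhx,oae,rvnmd] -> 9 lines: tnvbl sufc jnoqp hward evhx oae rvnmd uhx nzt
Hunk 4: at line 1 remove [sufc,jnoqp] add [jytfk,bbbz] -> 9 lines: tnvbl jytfk bbbz hward evhx oae rvnmd uhx nzt
Hunk 5: at line 2 remove [hward] add [ywpdh,bfcjg] -> 10 lines: tnvbl jytfk bbbz ywpdh bfcjg evhx oae rvnmd uhx nzt
Final line 9: uhx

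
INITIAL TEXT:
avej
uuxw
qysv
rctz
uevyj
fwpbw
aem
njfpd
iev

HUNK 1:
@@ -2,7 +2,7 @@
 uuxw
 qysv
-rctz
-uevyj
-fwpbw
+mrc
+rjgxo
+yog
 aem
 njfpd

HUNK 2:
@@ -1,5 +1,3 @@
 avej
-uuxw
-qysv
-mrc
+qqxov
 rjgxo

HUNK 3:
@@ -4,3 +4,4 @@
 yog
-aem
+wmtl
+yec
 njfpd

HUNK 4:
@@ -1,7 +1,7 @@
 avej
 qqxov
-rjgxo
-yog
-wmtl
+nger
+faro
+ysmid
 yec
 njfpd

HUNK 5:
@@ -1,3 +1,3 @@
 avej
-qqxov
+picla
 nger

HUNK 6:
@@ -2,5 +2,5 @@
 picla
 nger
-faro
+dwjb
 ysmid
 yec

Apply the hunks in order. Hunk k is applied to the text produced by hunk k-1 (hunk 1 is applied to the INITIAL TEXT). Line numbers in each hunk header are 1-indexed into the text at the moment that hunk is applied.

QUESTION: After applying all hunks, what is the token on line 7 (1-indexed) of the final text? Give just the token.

Answer: njfpd

Derivation:
Hunk 1: at line 2 remove [rctz,uevyj,fwpbw] add [mrc,rjgxo,yog] -> 9 lines: avej uuxw qysv mrc rjgxo yog aem njfpd iev
Hunk 2: at line 1 remove [uuxw,qysv,mrc] add [qqxov] -> 7 lines: avej qqxov rjgxo yog aem njfpd iev
Hunk 3: at line 4 remove [aem] add [wmtl,yec] -> 8 lines: avej qqxov rjgxo yog wmtl yec njfpd iev
Hunk 4: at line 1 remove [rjgxo,yog,wmtl] add [nger,faro,ysmid] -> 8 lines: avej qqxov nger faro ysmid yec njfpd iev
Hunk 5: at line 1 remove [qqxov] add [picla] -> 8 lines: avej picla nger faro ysmid yec njfpd iev
Hunk 6: at line 2 remove [faro] add [dwjb] -> 8 lines: avej picla nger dwjb ysmid yec njfpd iev
Final line 7: njfpd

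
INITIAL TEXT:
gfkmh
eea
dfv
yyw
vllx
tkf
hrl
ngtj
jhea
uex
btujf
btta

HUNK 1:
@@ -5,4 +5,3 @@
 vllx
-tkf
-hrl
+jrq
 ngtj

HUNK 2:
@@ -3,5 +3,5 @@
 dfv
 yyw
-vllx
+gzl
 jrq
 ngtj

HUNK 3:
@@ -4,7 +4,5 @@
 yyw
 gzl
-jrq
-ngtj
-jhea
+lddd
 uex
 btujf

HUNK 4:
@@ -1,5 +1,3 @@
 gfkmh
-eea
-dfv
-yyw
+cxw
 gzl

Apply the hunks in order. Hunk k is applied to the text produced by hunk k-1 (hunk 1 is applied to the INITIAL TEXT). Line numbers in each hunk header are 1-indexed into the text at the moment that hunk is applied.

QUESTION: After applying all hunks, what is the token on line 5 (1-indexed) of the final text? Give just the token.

Answer: uex

Derivation:
Hunk 1: at line 5 remove [tkf,hrl] add [jrq] -> 11 lines: gfkmh eea dfv yyw vllx jrq ngtj jhea uex btujf btta
Hunk 2: at line 3 remove [vllx] add [gzl] -> 11 lines: gfkmh eea dfv yyw gzl jrq ngtj jhea uex btujf btta
Hunk 3: at line 4 remove [jrq,ngtj,jhea] add [lddd] -> 9 lines: gfkmh eea dfv yyw gzl lddd uex btujf btta
Hunk 4: at line 1 remove [eea,dfv,yyw] add [cxw] -> 7 lines: gfkmh cxw gzl lddd uex btujf btta
Final line 5: uex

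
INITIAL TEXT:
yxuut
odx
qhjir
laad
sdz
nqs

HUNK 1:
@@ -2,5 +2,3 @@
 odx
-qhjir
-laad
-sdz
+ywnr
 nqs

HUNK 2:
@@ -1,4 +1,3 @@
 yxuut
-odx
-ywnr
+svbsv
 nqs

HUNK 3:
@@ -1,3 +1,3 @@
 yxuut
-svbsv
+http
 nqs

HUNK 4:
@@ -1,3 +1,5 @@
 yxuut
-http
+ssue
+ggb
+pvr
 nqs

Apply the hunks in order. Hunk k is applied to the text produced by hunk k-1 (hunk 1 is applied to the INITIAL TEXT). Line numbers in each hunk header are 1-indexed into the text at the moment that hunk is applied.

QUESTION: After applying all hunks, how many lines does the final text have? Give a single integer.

Answer: 5

Derivation:
Hunk 1: at line 2 remove [qhjir,laad,sdz] add [ywnr] -> 4 lines: yxuut odx ywnr nqs
Hunk 2: at line 1 remove [odx,ywnr] add [svbsv] -> 3 lines: yxuut svbsv nqs
Hunk 3: at line 1 remove [svbsv] add [http] -> 3 lines: yxuut http nqs
Hunk 4: at line 1 remove [http] add [ssue,ggb,pvr] -> 5 lines: yxuut ssue ggb pvr nqs
Final line count: 5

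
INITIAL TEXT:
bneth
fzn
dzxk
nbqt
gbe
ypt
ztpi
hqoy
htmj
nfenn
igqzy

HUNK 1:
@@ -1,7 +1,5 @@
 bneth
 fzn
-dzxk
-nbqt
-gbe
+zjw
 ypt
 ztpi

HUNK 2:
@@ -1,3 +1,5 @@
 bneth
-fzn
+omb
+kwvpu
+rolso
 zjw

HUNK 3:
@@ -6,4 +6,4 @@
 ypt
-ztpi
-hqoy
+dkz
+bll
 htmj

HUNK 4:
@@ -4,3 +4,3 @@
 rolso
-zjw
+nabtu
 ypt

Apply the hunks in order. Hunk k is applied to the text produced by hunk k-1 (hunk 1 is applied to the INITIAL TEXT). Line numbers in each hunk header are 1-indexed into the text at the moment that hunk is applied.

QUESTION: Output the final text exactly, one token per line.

Hunk 1: at line 1 remove [dzxk,nbqt,gbe] add [zjw] -> 9 lines: bneth fzn zjw ypt ztpi hqoy htmj nfenn igqzy
Hunk 2: at line 1 remove [fzn] add [omb,kwvpu,rolso] -> 11 lines: bneth omb kwvpu rolso zjw ypt ztpi hqoy htmj nfenn igqzy
Hunk 3: at line 6 remove [ztpi,hqoy] add [dkz,bll] -> 11 lines: bneth omb kwvpu rolso zjw ypt dkz bll htmj nfenn igqzy
Hunk 4: at line 4 remove [zjw] add [nabtu] -> 11 lines: bneth omb kwvpu rolso nabtu ypt dkz bll htmj nfenn igqzy

Answer: bneth
omb
kwvpu
rolso
nabtu
ypt
dkz
bll
htmj
nfenn
igqzy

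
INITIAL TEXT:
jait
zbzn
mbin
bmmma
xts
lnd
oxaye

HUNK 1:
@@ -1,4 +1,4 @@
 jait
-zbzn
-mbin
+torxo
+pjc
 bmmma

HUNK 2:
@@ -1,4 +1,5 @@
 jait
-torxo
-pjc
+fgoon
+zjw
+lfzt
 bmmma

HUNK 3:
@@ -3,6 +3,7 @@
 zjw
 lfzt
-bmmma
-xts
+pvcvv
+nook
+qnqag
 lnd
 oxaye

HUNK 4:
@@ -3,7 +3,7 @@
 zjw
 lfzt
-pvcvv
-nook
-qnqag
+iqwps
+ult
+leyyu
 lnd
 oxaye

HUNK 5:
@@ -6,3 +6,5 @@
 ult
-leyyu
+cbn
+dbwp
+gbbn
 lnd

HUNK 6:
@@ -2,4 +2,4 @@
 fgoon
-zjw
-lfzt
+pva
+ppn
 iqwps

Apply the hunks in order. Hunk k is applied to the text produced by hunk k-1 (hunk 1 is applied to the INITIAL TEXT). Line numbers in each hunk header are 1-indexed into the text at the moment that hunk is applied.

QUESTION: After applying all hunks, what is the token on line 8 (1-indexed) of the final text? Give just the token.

Answer: dbwp

Derivation:
Hunk 1: at line 1 remove [zbzn,mbin] add [torxo,pjc] -> 7 lines: jait torxo pjc bmmma xts lnd oxaye
Hunk 2: at line 1 remove [torxo,pjc] add [fgoon,zjw,lfzt] -> 8 lines: jait fgoon zjw lfzt bmmma xts lnd oxaye
Hunk 3: at line 3 remove [bmmma,xts] add [pvcvv,nook,qnqag] -> 9 lines: jait fgoon zjw lfzt pvcvv nook qnqag lnd oxaye
Hunk 4: at line 3 remove [pvcvv,nook,qnqag] add [iqwps,ult,leyyu] -> 9 lines: jait fgoon zjw lfzt iqwps ult leyyu lnd oxaye
Hunk 5: at line 6 remove [leyyu] add [cbn,dbwp,gbbn] -> 11 lines: jait fgoon zjw lfzt iqwps ult cbn dbwp gbbn lnd oxaye
Hunk 6: at line 2 remove [zjw,lfzt] add [pva,ppn] -> 11 lines: jait fgoon pva ppn iqwps ult cbn dbwp gbbn lnd oxaye
Final line 8: dbwp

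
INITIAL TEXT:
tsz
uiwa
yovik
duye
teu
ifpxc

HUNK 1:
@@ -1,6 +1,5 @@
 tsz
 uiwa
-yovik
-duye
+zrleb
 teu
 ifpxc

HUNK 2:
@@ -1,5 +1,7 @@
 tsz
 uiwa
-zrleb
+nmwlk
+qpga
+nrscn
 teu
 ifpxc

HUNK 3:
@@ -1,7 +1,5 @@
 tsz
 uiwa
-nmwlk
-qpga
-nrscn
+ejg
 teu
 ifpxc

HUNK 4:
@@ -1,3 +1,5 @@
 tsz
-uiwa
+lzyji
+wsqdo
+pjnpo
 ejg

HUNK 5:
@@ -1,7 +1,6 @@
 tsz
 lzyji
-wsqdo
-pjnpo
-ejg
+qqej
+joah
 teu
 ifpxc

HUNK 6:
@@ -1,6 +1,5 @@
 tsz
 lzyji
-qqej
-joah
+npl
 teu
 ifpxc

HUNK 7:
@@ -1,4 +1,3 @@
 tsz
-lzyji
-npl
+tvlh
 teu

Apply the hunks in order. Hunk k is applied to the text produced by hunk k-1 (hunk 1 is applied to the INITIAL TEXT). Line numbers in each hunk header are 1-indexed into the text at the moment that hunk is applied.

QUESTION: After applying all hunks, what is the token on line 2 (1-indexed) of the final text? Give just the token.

Hunk 1: at line 1 remove [yovik,duye] add [zrleb] -> 5 lines: tsz uiwa zrleb teu ifpxc
Hunk 2: at line 1 remove [zrleb] add [nmwlk,qpga,nrscn] -> 7 lines: tsz uiwa nmwlk qpga nrscn teu ifpxc
Hunk 3: at line 1 remove [nmwlk,qpga,nrscn] add [ejg] -> 5 lines: tsz uiwa ejg teu ifpxc
Hunk 4: at line 1 remove [uiwa] add [lzyji,wsqdo,pjnpo] -> 7 lines: tsz lzyji wsqdo pjnpo ejg teu ifpxc
Hunk 5: at line 1 remove [wsqdo,pjnpo,ejg] add [qqej,joah] -> 6 lines: tsz lzyji qqej joah teu ifpxc
Hunk 6: at line 1 remove [qqej,joah] add [npl] -> 5 lines: tsz lzyji npl teu ifpxc
Hunk 7: at line 1 remove [lzyji,npl] add [tvlh] -> 4 lines: tsz tvlh teu ifpxc
Final line 2: tvlh

Answer: tvlh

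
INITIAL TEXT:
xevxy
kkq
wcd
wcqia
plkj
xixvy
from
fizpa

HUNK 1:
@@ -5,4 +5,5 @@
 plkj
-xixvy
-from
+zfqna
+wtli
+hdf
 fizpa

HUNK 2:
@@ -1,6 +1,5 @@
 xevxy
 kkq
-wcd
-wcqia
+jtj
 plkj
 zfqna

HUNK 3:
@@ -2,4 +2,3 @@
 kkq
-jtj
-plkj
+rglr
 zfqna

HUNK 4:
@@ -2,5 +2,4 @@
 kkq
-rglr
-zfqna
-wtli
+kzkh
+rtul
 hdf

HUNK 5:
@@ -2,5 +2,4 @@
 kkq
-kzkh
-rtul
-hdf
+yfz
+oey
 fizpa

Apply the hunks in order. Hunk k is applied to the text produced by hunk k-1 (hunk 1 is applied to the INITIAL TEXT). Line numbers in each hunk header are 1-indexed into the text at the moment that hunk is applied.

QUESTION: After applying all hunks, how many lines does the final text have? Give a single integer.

Answer: 5

Derivation:
Hunk 1: at line 5 remove [xixvy,from] add [zfqna,wtli,hdf] -> 9 lines: xevxy kkq wcd wcqia plkj zfqna wtli hdf fizpa
Hunk 2: at line 1 remove [wcd,wcqia] add [jtj] -> 8 lines: xevxy kkq jtj plkj zfqna wtli hdf fizpa
Hunk 3: at line 2 remove [jtj,plkj] add [rglr] -> 7 lines: xevxy kkq rglr zfqna wtli hdf fizpa
Hunk 4: at line 2 remove [rglr,zfqna,wtli] add [kzkh,rtul] -> 6 lines: xevxy kkq kzkh rtul hdf fizpa
Hunk 5: at line 2 remove [kzkh,rtul,hdf] add [yfz,oey] -> 5 lines: xevxy kkq yfz oey fizpa
Final line count: 5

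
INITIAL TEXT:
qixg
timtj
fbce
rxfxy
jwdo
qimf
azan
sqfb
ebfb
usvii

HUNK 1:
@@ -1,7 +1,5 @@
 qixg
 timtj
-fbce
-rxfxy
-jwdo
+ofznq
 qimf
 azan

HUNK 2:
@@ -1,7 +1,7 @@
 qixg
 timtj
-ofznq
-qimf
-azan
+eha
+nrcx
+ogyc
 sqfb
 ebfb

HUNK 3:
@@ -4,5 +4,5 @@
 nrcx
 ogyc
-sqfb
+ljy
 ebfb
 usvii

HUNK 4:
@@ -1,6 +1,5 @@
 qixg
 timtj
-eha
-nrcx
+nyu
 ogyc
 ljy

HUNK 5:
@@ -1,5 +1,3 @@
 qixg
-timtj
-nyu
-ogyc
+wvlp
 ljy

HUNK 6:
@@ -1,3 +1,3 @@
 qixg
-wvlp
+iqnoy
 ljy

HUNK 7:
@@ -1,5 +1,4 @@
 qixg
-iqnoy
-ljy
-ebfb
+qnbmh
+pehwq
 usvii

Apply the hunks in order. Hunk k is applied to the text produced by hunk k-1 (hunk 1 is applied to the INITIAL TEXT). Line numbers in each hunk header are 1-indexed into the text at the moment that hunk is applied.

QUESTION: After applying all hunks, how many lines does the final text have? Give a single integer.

Hunk 1: at line 1 remove [fbce,rxfxy,jwdo] add [ofznq] -> 8 lines: qixg timtj ofznq qimf azan sqfb ebfb usvii
Hunk 2: at line 1 remove [ofznq,qimf,azan] add [eha,nrcx,ogyc] -> 8 lines: qixg timtj eha nrcx ogyc sqfb ebfb usvii
Hunk 3: at line 4 remove [sqfb] add [ljy] -> 8 lines: qixg timtj eha nrcx ogyc ljy ebfb usvii
Hunk 4: at line 1 remove [eha,nrcx] add [nyu] -> 7 lines: qixg timtj nyu ogyc ljy ebfb usvii
Hunk 5: at line 1 remove [timtj,nyu,ogyc] add [wvlp] -> 5 lines: qixg wvlp ljy ebfb usvii
Hunk 6: at line 1 remove [wvlp] add [iqnoy] -> 5 lines: qixg iqnoy ljy ebfb usvii
Hunk 7: at line 1 remove [iqnoy,ljy,ebfb] add [qnbmh,pehwq] -> 4 lines: qixg qnbmh pehwq usvii
Final line count: 4

Answer: 4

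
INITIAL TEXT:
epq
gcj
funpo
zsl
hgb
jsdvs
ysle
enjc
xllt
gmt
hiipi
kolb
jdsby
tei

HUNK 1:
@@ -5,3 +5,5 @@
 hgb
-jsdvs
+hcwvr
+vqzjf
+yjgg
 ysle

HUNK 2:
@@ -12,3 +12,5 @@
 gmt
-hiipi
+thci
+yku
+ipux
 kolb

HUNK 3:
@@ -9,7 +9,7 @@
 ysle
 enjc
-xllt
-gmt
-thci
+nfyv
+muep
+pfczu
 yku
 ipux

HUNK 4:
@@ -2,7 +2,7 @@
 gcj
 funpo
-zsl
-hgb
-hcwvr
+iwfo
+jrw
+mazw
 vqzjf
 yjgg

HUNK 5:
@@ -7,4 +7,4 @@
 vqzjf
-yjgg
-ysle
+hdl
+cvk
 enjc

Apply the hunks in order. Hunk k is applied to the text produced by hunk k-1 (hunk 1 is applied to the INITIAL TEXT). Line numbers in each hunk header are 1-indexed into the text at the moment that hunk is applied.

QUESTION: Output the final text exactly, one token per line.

Answer: epq
gcj
funpo
iwfo
jrw
mazw
vqzjf
hdl
cvk
enjc
nfyv
muep
pfczu
yku
ipux
kolb
jdsby
tei

Derivation:
Hunk 1: at line 5 remove [jsdvs] add [hcwvr,vqzjf,yjgg] -> 16 lines: epq gcj funpo zsl hgb hcwvr vqzjf yjgg ysle enjc xllt gmt hiipi kolb jdsby tei
Hunk 2: at line 12 remove [hiipi] add [thci,yku,ipux] -> 18 lines: epq gcj funpo zsl hgb hcwvr vqzjf yjgg ysle enjc xllt gmt thci yku ipux kolb jdsby tei
Hunk 3: at line 9 remove [xllt,gmt,thci] add [nfyv,muep,pfczu] -> 18 lines: epq gcj funpo zsl hgb hcwvr vqzjf yjgg ysle enjc nfyv muep pfczu yku ipux kolb jdsby tei
Hunk 4: at line 2 remove [zsl,hgb,hcwvr] add [iwfo,jrw,mazw] -> 18 lines: epq gcj funpo iwfo jrw mazw vqzjf yjgg ysle enjc nfyv muep pfczu yku ipux kolb jdsby tei
Hunk 5: at line 7 remove [yjgg,ysle] add [hdl,cvk] -> 18 lines: epq gcj funpo iwfo jrw mazw vqzjf hdl cvk enjc nfyv muep pfczu yku ipux kolb jdsby tei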